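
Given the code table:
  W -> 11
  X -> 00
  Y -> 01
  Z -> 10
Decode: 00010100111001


Decoding:
00 -> X
01 -> Y
01 -> Y
00 -> X
11 -> W
10 -> Z
01 -> Y


Result: XYYXWZY


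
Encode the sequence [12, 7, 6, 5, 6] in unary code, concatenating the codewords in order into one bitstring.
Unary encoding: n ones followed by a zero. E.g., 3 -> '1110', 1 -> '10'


Encode each number as n ones followed by a terminating 0:
  12 -> 1111111111110 (13 bits)
  7 -> 11111110 (8 bits)
  6 -> 1111110 (7 bits)
  5 -> 111110 (6 bits)
  6 -> 1111110 (7 bits)
Total length = 13 + 8 + 7 + 6 + 7 = 41 bits.

Unary([12, 7, 6, 5, 6]) = 11111111111101111111011111101111101111110 (41 bits)


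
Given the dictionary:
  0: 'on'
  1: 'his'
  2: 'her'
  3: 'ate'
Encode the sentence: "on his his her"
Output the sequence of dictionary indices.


Look up each word in the dictionary:
  'on' -> 0
  'his' -> 1
  'his' -> 1
  'her' -> 2

Encoded: [0, 1, 1, 2]


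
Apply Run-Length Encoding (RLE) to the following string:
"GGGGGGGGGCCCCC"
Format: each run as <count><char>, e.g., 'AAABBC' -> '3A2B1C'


Scanning runs left to right:
  i=0: run of 'G' x 9 -> '9G'
  i=9: run of 'C' x 5 -> '5C'

RLE = 9G5C


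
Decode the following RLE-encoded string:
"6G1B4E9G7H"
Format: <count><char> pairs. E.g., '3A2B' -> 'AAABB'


Expanding each <count><char> pair:
  6G -> 'GGGGGG'
  1B -> 'B'
  4E -> 'EEEE'
  9G -> 'GGGGGGGGG'
  7H -> 'HHHHHHH'

Decoded = GGGGGGBEEEEGGGGGGGGGHHHHHHH


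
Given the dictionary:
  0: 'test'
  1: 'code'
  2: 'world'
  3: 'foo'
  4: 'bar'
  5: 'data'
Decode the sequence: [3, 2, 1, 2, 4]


Look up each index in the dictionary:
  3 -> 'foo'
  2 -> 'world'
  1 -> 'code'
  2 -> 'world'
  4 -> 'bar'

Decoded: "foo world code world bar"


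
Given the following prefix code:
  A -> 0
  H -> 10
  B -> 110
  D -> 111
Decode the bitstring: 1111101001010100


Decoding step by step:
Bits 111 -> D
Bits 110 -> B
Bits 10 -> H
Bits 0 -> A
Bits 10 -> H
Bits 10 -> H
Bits 10 -> H
Bits 0 -> A


Decoded message: DBHAHHHA


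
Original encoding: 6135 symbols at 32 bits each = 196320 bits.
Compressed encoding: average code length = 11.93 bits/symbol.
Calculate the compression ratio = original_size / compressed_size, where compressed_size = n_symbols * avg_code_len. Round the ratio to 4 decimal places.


original_size = n_symbols * orig_bits = 6135 * 32 = 196320 bits
compressed_size = n_symbols * avg_code_len = 6135 * 11.93 = 73190.55 bits
ratio = original_size / compressed_size = 196320 / 73190.55 = 2.6823

Compression ratio = 2.6823


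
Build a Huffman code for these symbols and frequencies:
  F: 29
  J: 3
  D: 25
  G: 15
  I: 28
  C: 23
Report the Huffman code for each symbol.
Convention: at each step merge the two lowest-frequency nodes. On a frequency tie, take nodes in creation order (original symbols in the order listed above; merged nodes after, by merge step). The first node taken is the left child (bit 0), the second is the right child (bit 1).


Huffman tree construction:
Step 1: Merge J(3) + G(15) = 18
Step 2: Merge (J+G)(18) + C(23) = 41
Step 3: Merge D(25) + I(28) = 53
Step 4: Merge F(29) + ((J+G)+C)(41) = 70
Step 5: Merge (D+I)(53) + (F+((J+G)+C))(70) = 123
Read each symbol's code off the tree from the root (left child = 0, right child = 1).

Codes:
  F: 10 (length 2)
  J: 1100 (length 4)
  D: 00 (length 2)
  G: 1101 (length 4)
  I: 01 (length 2)
  C: 111 (length 3)
Average code length: 305/123 = 2.4797 bits/symbol


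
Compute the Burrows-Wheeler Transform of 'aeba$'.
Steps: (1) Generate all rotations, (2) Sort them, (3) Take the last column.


Rotations (sorted):
  0: $aeba -> last char: a
  1: a$aeb -> last char: b
  2: aeba$ -> last char: $
  3: ba$ae -> last char: e
  4: eba$a -> last char: a


BWT = ab$ea


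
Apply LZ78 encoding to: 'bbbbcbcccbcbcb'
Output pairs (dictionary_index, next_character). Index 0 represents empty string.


LZ78 encoding steps:
Dictionary: {0: ''}
Step 1: w='' (idx 0), next='b' -> output (0, 'b'), add 'b' as idx 1
Step 2: w='b' (idx 1), next='b' -> output (1, 'b'), add 'bb' as idx 2
Step 3: w='b' (idx 1), next='c' -> output (1, 'c'), add 'bc' as idx 3
Step 4: w='bc' (idx 3), next='c' -> output (3, 'c'), add 'bcc' as idx 4
Step 5: w='' (idx 0), next='c' -> output (0, 'c'), add 'c' as idx 5
Step 6: w='bc' (idx 3), next='b' -> output (3, 'b'), add 'bcb' as idx 6
Step 7: w='c' (idx 5), next='b' -> output (5, 'b'), add 'cb' as idx 7


Encoded: [(0, 'b'), (1, 'b'), (1, 'c'), (3, 'c'), (0, 'c'), (3, 'b'), (5, 'b')]


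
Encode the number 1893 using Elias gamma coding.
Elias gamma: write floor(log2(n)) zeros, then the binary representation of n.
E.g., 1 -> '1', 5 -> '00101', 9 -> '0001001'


num_bits = floor(log2(1893)) + 1 = 11
leading_zeros = num_bits - 1 = 10
binary(1893) = 11101100101

Elias gamma(1893) = '0000000000' + '11101100101' = 000000000011101100101 (21 bits)


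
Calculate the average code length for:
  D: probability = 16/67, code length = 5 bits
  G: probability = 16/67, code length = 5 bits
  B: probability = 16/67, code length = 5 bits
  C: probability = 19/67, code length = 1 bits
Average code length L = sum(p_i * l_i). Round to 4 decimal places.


Weighted contributions p_i * l_i:
  D: (16/67) * 5 = 80/67
  G: (16/67) * 5 = 80/67
  B: (16/67) * 5 = 80/67
  C: (19/67) * 1 = 19/67
Sum = (80 + 80 + 80 + 19)/67 = 259/67

L = 259/67 = 3.8657 bits/symbol


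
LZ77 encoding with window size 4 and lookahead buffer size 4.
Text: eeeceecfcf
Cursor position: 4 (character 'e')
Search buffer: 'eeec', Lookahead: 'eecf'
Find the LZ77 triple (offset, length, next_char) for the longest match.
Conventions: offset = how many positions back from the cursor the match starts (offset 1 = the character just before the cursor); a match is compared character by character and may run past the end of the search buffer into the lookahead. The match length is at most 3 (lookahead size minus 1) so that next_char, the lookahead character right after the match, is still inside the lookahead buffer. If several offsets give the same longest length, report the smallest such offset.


Try each offset into the search buffer:
  offset=1 (pos 3, char 'c'): match length 0
  offset=2 (pos 2, char 'e'): match length 1
  offset=3 (pos 1, char 'e'): match length 3
  offset=4 (pos 0, char 'e'): match length 2
Longest match has length 3 at offset 3.
next_char = character at position 4 + 3 = 7 -> 'f'

Best match: offset=3, length=3 (matching 'eec' starting at position 1)
LZ77 triple: (3, 3, 'f')


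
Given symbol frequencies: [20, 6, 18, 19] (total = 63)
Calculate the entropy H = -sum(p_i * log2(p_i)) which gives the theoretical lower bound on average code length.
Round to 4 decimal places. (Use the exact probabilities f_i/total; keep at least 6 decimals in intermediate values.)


Per-symbol terms -p_i * log2(p_i) with p_i = f_i/63:
  p = 20/63 = 0.317460: log2(p) = -1.655352, -p*log2(p) = 0.525509
  p = 6/63 = 0.095238: log2(p) = -3.392317, -p*log2(p) = 0.323078
  p = 18/63 = 0.285714: log2(p) = -1.807355, -p*log2(p) = 0.516387
  p = 19/63 = 0.301587: log2(p) = -1.729352, -p*log2(p) = 0.521551
H = 0.525509 + 0.323078 + 0.516387 + 0.521551 = 1.886525

H = 1.8865 bits/symbol


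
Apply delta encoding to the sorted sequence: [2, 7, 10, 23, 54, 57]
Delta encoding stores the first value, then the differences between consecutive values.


First value: 2
Deltas:
  7 - 2 = 5
  10 - 7 = 3
  23 - 10 = 13
  54 - 23 = 31
  57 - 54 = 3


Delta encoded: [2, 5, 3, 13, 31, 3]


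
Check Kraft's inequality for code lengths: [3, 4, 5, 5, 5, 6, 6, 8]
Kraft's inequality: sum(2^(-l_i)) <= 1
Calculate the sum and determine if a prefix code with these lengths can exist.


Sum = 2^(-3) + 2^(-4) + 2^(-5) + 2^(-5) + 2^(-5) + 2^(-6) + 2^(-6) + 2^(-8)
    = 0.125 + 0.0625 + 0.03125 + 0.03125 + 0.03125 + 0.015625 + 0.015625 + 0.00390625
    = 81/256 = 0.31640625
Since 0.31640625 <= 1, Kraft's inequality IS satisfied.
A prefix code with these lengths CAN exist.

Kraft sum = 0.31640625. Satisfied.


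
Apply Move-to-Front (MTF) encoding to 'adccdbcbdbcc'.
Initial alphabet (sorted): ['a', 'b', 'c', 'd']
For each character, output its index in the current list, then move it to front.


MTF encoding:
'a': index 0 in ['a', 'b', 'c', 'd'] -> ['a', 'b', 'c', 'd']
'd': index 3 in ['a', 'b', 'c', 'd'] -> ['d', 'a', 'b', 'c']
'c': index 3 in ['d', 'a', 'b', 'c'] -> ['c', 'd', 'a', 'b']
'c': index 0 in ['c', 'd', 'a', 'b'] -> ['c', 'd', 'a', 'b']
'd': index 1 in ['c', 'd', 'a', 'b'] -> ['d', 'c', 'a', 'b']
'b': index 3 in ['d', 'c', 'a', 'b'] -> ['b', 'd', 'c', 'a']
'c': index 2 in ['b', 'd', 'c', 'a'] -> ['c', 'b', 'd', 'a']
'b': index 1 in ['c', 'b', 'd', 'a'] -> ['b', 'c', 'd', 'a']
'd': index 2 in ['b', 'c', 'd', 'a'] -> ['d', 'b', 'c', 'a']
'b': index 1 in ['d', 'b', 'c', 'a'] -> ['b', 'd', 'c', 'a']
'c': index 2 in ['b', 'd', 'c', 'a'] -> ['c', 'b', 'd', 'a']
'c': index 0 in ['c', 'b', 'd', 'a'] -> ['c', 'b', 'd', 'a']


Output: [0, 3, 3, 0, 1, 3, 2, 1, 2, 1, 2, 0]


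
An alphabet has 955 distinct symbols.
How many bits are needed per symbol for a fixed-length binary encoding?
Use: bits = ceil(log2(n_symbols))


log2(955) = 9.8994
Bracket: 2^9 = 512 < 955 <= 2^10 = 1024
So ceil(log2(955)) = 10

bits = ceil(log2(955)) = ceil(9.8994) = 10 bits


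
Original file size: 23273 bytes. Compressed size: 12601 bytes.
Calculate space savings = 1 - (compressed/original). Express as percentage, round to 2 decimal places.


ratio = compressed/original = 12601/23273 = 0.541443
savings = 1 - ratio = 1 - 0.541443 = 0.458557
as a percentage: 0.458557 * 100 = 45.86%

Space savings = 1 - 12601/23273 = 45.86%


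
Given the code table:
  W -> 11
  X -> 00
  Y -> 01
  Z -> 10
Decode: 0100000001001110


Decoding:
01 -> Y
00 -> X
00 -> X
00 -> X
01 -> Y
00 -> X
11 -> W
10 -> Z


Result: YXXXYXWZ


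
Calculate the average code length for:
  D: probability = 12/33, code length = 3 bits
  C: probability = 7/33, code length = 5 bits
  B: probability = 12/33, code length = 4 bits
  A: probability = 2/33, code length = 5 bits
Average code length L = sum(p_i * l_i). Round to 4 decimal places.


Weighted contributions p_i * l_i:
  D: (12/33) * 3 = 36/33
  C: (7/33) * 5 = 35/33
  B: (12/33) * 4 = 48/33
  A: (2/33) * 5 = 10/33
Sum = (36 + 35 + 48 + 10)/33 = 129/33

L = 129/33 = 3.9091 bits/symbol


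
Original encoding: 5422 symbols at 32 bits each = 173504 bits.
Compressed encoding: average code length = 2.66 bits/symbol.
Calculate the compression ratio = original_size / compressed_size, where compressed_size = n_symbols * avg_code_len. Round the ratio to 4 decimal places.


original_size = n_symbols * orig_bits = 5422 * 32 = 173504 bits
compressed_size = n_symbols * avg_code_len = 5422 * 2.66 = 14422.52 bits
ratio = original_size / compressed_size = 173504 / 14422.52 = 12.0301

Compression ratio = 12.0301


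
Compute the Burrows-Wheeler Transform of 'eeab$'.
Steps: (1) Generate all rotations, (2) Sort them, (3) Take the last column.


Rotations (sorted):
  0: $eeab -> last char: b
  1: ab$ee -> last char: e
  2: b$eea -> last char: a
  3: eab$e -> last char: e
  4: eeab$ -> last char: $


BWT = beae$


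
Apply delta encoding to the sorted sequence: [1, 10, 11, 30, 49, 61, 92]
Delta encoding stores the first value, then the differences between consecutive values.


First value: 1
Deltas:
  10 - 1 = 9
  11 - 10 = 1
  30 - 11 = 19
  49 - 30 = 19
  61 - 49 = 12
  92 - 61 = 31


Delta encoded: [1, 9, 1, 19, 19, 12, 31]


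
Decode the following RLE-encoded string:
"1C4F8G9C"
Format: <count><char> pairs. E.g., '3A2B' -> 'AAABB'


Expanding each <count><char> pair:
  1C -> 'C'
  4F -> 'FFFF'
  8G -> 'GGGGGGGG'
  9C -> 'CCCCCCCCC'

Decoded = CFFFFGGGGGGGGCCCCCCCCC


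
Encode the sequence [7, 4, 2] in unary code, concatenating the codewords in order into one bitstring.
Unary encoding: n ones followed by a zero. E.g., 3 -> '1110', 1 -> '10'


Encode each number as n ones followed by a terminating 0:
  7 -> 11111110 (8 bits)
  4 -> 11110 (5 bits)
  2 -> 110 (3 bits)
Total length = 8 + 5 + 3 = 16 bits.

Unary([7, 4, 2]) = 1111111011110110 (16 bits)


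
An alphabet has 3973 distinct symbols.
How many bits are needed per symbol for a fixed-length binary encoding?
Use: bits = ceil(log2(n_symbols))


log2(3973) = 11.956
Bracket: 2^11 = 2048 < 3973 <= 2^12 = 4096
So ceil(log2(3973)) = 12

bits = ceil(log2(3973)) = ceil(11.956) = 12 bits


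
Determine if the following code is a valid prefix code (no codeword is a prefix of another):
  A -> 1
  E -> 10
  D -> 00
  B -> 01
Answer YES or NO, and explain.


Checking each pair (does one codeword prefix another?):
  A='1' vs E='10': prefix -- VIOLATION

NO -- this is NOT a valid prefix code. A (1) is a prefix of E (10).


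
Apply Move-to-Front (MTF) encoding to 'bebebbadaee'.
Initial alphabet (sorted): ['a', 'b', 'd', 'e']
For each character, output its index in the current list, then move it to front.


MTF encoding:
'b': index 1 in ['a', 'b', 'd', 'e'] -> ['b', 'a', 'd', 'e']
'e': index 3 in ['b', 'a', 'd', 'e'] -> ['e', 'b', 'a', 'd']
'b': index 1 in ['e', 'b', 'a', 'd'] -> ['b', 'e', 'a', 'd']
'e': index 1 in ['b', 'e', 'a', 'd'] -> ['e', 'b', 'a', 'd']
'b': index 1 in ['e', 'b', 'a', 'd'] -> ['b', 'e', 'a', 'd']
'b': index 0 in ['b', 'e', 'a', 'd'] -> ['b', 'e', 'a', 'd']
'a': index 2 in ['b', 'e', 'a', 'd'] -> ['a', 'b', 'e', 'd']
'd': index 3 in ['a', 'b', 'e', 'd'] -> ['d', 'a', 'b', 'e']
'a': index 1 in ['d', 'a', 'b', 'e'] -> ['a', 'd', 'b', 'e']
'e': index 3 in ['a', 'd', 'b', 'e'] -> ['e', 'a', 'd', 'b']
'e': index 0 in ['e', 'a', 'd', 'b'] -> ['e', 'a', 'd', 'b']


Output: [1, 3, 1, 1, 1, 0, 2, 3, 1, 3, 0]


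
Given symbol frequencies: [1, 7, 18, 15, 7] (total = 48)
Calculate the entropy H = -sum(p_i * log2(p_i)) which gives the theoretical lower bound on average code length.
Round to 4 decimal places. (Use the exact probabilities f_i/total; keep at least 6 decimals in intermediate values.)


Per-symbol terms -p_i * log2(p_i) with p_i = f_i/48:
  p = 1/48 = 0.020833: log2(p) = -5.584963, -p*log2(p) = 0.116353
  p = 7/48 = 0.145833: log2(p) = -2.777608, -p*log2(p) = 0.405068
  p = 18/48 = 0.375000: log2(p) = -1.415037, -p*log2(p) = 0.530639
  p = 15/48 = 0.312500: log2(p) = -1.678072, -p*log2(p) = 0.524397
  p = 7/48 = 0.145833: log2(p) = -2.777608, -p*log2(p) = 0.405068
H = 0.116353 + 0.405068 + 0.530639 + 0.524397 + 0.405068 = 1.981525

H = 1.9815 bits/symbol


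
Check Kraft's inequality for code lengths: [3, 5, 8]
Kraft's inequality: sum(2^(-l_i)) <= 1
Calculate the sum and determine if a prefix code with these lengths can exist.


Sum = 2^(-3) + 2^(-5) + 2^(-8)
    = 0.125 + 0.03125 + 0.00390625
    = 41/256 = 0.16015625
Since 0.16015625 <= 1, Kraft's inequality IS satisfied.
A prefix code with these lengths CAN exist.

Kraft sum = 0.16015625. Satisfied.


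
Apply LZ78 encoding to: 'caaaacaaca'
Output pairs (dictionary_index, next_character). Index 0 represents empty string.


LZ78 encoding steps:
Dictionary: {0: ''}
Step 1: w='' (idx 0), next='c' -> output (0, 'c'), add 'c' as idx 1
Step 2: w='' (idx 0), next='a' -> output (0, 'a'), add 'a' as idx 2
Step 3: w='a' (idx 2), next='a' -> output (2, 'a'), add 'aa' as idx 3
Step 4: w='a' (idx 2), next='c' -> output (2, 'c'), add 'ac' as idx 4
Step 5: w='aa' (idx 3), next='c' -> output (3, 'c'), add 'aac' as idx 5
Step 6: w='a' (idx 2), end of input -> output (2, '')


Encoded: [(0, 'c'), (0, 'a'), (2, 'a'), (2, 'c'), (3, 'c'), (2, '')]


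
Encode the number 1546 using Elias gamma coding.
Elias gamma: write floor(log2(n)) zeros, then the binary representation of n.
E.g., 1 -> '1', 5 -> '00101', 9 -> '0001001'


num_bits = floor(log2(1546)) + 1 = 11
leading_zeros = num_bits - 1 = 10
binary(1546) = 11000001010

Elias gamma(1546) = '0000000000' + '11000001010' = 000000000011000001010 (21 bits)


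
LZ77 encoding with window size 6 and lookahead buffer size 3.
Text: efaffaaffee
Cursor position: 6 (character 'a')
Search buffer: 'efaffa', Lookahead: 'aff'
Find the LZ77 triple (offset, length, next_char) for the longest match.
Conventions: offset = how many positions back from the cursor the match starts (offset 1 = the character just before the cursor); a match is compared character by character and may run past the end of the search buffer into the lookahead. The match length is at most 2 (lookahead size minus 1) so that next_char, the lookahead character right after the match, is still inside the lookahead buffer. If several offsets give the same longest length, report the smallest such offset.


Try each offset into the search buffer:
  offset=1 (pos 5, char 'a'): match length 1
  offset=2 (pos 4, char 'f'): match length 0
  offset=3 (pos 3, char 'f'): match length 0
  offset=4 (pos 2, char 'a'): match length 2
  offset=5 (pos 1, char 'f'): match length 0
  offset=6 (pos 0, char 'e'): match length 0
Longest match has length 2 at offset 4.
next_char = character at position 6 + 2 = 8 -> 'f'

Best match: offset=4, length=2 (matching 'af' starting at position 2)
LZ77 triple: (4, 2, 'f')


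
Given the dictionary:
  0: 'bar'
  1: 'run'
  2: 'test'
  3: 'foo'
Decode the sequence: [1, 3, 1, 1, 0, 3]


Look up each index in the dictionary:
  1 -> 'run'
  3 -> 'foo'
  1 -> 'run'
  1 -> 'run'
  0 -> 'bar'
  3 -> 'foo'

Decoded: "run foo run run bar foo"


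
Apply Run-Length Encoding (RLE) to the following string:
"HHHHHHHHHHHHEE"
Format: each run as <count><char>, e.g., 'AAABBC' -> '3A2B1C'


Scanning runs left to right:
  i=0: run of 'H' x 12 -> '12H'
  i=12: run of 'E' x 2 -> '2E'

RLE = 12H2E


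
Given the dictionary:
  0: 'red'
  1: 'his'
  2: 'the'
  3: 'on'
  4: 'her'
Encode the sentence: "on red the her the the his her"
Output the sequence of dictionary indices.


Look up each word in the dictionary:
  'on' -> 3
  'red' -> 0
  'the' -> 2
  'her' -> 4
  'the' -> 2
  'the' -> 2
  'his' -> 1
  'her' -> 4

Encoded: [3, 0, 2, 4, 2, 2, 1, 4]


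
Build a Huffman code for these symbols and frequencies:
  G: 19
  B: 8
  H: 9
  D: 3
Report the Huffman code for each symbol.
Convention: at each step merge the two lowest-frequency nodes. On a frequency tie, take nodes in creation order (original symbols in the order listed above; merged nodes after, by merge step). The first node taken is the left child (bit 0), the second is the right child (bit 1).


Huffman tree construction:
Step 1: Merge D(3) + B(8) = 11
Step 2: Merge H(9) + (D+B)(11) = 20
Step 3: Merge G(19) + (H+(D+B))(20) = 39
Read each symbol's code off the tree from the root (left child = 0, right child = 1).

Codes:
  G: 0 (length 1)
  B: 111 (length 3)
  H: 10 (length 2)
  D: 110 (length 3)
Average code length: 70/39 = 1.7949 bits/symbol


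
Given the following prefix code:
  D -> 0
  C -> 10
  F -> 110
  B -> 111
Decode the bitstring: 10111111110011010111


Decoding step by step:
Bits 10 -> C
Bits 111 -> B
Bits 111 -> B
Bits 110 -> F
Bits 0 -> D
Bits 110 -> F
Bits 10 -> C
Bits 111 -> B


Decoded message: CBBFDFCB


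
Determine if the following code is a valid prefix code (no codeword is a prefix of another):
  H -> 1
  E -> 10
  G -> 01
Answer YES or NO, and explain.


Checking each pair (does one codeword prefix another?):
  H='1' vs E='10': prefix -- VIOLATION

NO -- this is NOT a valid prefix code. H (1) is a prefix of E (10).


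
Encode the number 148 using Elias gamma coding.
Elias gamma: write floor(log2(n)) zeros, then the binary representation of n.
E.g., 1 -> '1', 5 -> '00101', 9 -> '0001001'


num_bits = floor(log2(148)) + 1 = 8
leading_zeros = num_bits - 1 = 7
binary(148) = 10010100

Elias gamma(148) = '0000000' + '10010100' = 000000010010100 (15 bits)


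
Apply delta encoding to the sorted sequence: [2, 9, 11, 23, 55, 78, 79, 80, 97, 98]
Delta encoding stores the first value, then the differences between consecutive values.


First value: 2
Deltas:
  9 - 2 = 7
  11 - 9 = 2
  23 - 11 = 12
  55 - 23 = 32
  78 - 55 = 23
  79 - 78 = 1
  80 - 79 = 1
  97 - 80 = 17
  98 - 97 = 1


Delta encoded: [2, 7, 2, 12, 32, 23, 1, 1, 17, 1]


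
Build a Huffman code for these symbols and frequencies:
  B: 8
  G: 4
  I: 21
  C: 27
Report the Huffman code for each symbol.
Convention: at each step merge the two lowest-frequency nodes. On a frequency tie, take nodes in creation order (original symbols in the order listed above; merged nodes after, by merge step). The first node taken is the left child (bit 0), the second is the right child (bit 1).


Huffman tree construction:
Step 1: Merge G(4) + B(8) = 12
Step 2: Merge (G+B)(12) + I(21) = 33
Step 3: Merge C(27) + ((G+B)+I)(33) = 60
Read each symbol's code off the tree from the root (left child = 0, right child = 1).

Codes:
  B: 101 (length 3)
  G: 100 (length 3)
  I: 11 (length 2)
  C: 0 (length 1)
Average code length: 105/60 = 1.7500 bits/symbol


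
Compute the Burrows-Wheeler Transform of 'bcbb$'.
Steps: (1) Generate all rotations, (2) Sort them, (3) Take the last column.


Rotations (sorted):
  0: $bcbb -> last char: b
  1: b$bcb -> last char: b
  2: bb$bc -> last char: c
  3: bcbb$ -> last char: $
  4: cbb$b -> last char: b


BWT = bbc$b


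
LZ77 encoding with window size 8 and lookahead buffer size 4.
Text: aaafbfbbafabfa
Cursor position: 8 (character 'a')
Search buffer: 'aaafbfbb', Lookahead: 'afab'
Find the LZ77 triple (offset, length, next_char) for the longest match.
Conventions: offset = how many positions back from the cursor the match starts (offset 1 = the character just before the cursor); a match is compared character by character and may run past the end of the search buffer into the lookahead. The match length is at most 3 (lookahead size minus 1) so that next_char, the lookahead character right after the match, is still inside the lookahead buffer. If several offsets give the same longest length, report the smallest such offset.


Try each offset into the search buffer:
  offset=1 (pos 7, char 'b'): match length 0
  offset=2 (pos 6, char 'b'): match length 0
  offset=3 (pos 5, char 'f'): match length 0
  offset=4 (pos 4, char 'b'): match length 0
  offset=5 (pos 3, char 'f'): match length 0
  offset=6 (pos 2, char 'a'): match length 2
  offset=7 (pos 1, char 'a'): match length 1
  offset=8 (pos 0, char 'a'): match length 1
Longest match has length 2 at offset 6.
next_char = character at position 8 + 2 = 10 -> 'a'

Best match: offset=6, length=2 (matching 'af' starting at position 2)
LZ77 triple: (6, 2, 'a')


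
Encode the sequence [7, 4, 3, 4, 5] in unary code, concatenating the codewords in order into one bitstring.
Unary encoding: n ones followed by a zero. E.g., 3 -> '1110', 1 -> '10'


Encode each number as n ones followed by a terminating 0:
  7 -> 11111110 (8 bits)
  4 -> 11110 (5 bits)
  3 -> 1110 (4 bits)
  4 -> 11110 (5 bits)
  5 -> 111110 (6 bits)
Total length = 8 + 5 + 4 + 5 + 6 = 28 bits.

Unary([7, 4, 3, 4, 5]) = 1111111011110111011110111110 (28 bits)


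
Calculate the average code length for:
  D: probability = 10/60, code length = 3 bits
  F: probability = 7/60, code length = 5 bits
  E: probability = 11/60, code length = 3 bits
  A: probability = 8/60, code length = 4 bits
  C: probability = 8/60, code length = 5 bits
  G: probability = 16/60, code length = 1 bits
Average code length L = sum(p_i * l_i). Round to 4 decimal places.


Weighted contributions p_i * l_i:
  D: (10/60) * 3 = 30/60
  F: (7/60) * 5 = 35/60
  E: (11/60) * 3 = 33/60
  A: (8/60) * 4 = 32/60
  C: (8/60) * 5 = 40/60
  G: (16/60) * 1 = 16/60
Sum = (30 + 35 + 33 + 32 + 40 + 16)/60 = 186/60

L = 186/60 = 3.1000 bits/symbol


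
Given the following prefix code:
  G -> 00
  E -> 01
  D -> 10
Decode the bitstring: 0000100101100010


Decoding step by step:
Bits 00 -> G
Bits 00 -> G
Bits 10 -> D
Bits 01 -> E
Bits 01 -> E
Bits 10 -> D
Bits 00 -> G
Bits 10 -> D


Decoded message: GGDEEDGD


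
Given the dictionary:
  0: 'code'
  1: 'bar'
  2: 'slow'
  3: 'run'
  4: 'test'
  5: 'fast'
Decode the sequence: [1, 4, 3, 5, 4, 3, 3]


Look up each index in the dictionary:
  1 -> 'bar'
  4 -> 'test'
  3 -> 'run'
  5 -> 'fast'
  4 -> 'test'
  3 -> 'run'
  3 -> 'run'

Decoded: "bar test run fast test run run"


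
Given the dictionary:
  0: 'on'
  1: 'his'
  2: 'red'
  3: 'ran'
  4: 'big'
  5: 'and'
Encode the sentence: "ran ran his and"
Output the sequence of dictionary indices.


Look up each word in the dictionary:
  'ran' -> 3
  'ran' -> 3
  'his' -> 1
  'and' -> 5

Encoded: [3, 3, 1, 5]


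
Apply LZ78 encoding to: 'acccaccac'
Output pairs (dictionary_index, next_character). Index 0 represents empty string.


LZ78 encoding steps:
Dictionary: {0: ''}
Step 1: w='' (idx 0), next='a' -> output (0, 'a'), add 'a' as idx 1
Step 2: w='' (idx 0), next='c' -> output (0, 'c'), add 'c' as idx 2
Step 3: w='c' (idx 2), next='c' -> output (2, 'c'), add 'cc' as idx 3
Step 4: w='a' (idx 1), next='c' -> output (1, 'c'), add 'ac' as idx 4
Step 5: w='c' (idx 2), next='a' -> output (2, 'a'), add 'ca' as idx 5
Step 6: w='c' (idx 2), end of input -> output (2, '')


Encoded: [(0, 'a'), (0, 'c'), (2, 'c'), (1, 'c'), (2, 'a'), (2, '')]


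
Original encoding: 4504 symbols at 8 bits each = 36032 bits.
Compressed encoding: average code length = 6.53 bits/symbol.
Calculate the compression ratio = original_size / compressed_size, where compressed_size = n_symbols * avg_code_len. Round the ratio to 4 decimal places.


original_size = n_symbols * orig_bits = 4504 * 8 = 36032 bits
compressed_size = n_symbols * avg_code_len = 4504 * 6.53 = 29411.12 bits
ratio = original_size / compressed_size = 36032 / 29411.12 = 1.2251

Compression ratio = 1.2251


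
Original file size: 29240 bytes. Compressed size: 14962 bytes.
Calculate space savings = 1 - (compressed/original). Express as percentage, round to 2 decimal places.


ratio = compressed/original = 14962/29240 = 0.511696
savings = 1 - ratio = 1 - 0.511696 = 0.488304
as a percentage: 0.488304 * 100 = 48.83%

Space savings = 1 - 14962/29240 = 48.83%


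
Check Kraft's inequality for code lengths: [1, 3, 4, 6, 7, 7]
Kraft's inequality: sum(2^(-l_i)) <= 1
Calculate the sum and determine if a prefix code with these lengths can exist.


Sum = 2^(-1) + 2^(-3) + 2^(-4) + 2^(-6) + 2^(-7) + 2^(-7)
    = 0.5 + 0.125 + 0.0625 + 0.015625 + 0.0078125 + 0.0078125
    = 92/128 = 0.71875
Since 0.71875 <= 1, Kraft's inequality IS satisfied.
A prefix code with these lengths CAN exist.

Kraft sum = 0.71875. Satisfied.


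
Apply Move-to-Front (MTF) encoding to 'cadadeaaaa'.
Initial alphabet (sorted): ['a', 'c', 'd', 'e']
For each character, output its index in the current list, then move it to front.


MTF encoding:
'c': index 1 in ['a', 'c', 'd', 'e'] -> ['c', 'a', 'd', 'e']
'a': index 1 in ['c', 'a', 'd', 'e'] -> ['a', 'c', 'd', 'e']
'd': index 2 in ['a', 'c', 'd', 'e'] -> ['d', 'a', 'c', 'e']
'a': index 1 in ['d', 'a', 'c', 'e'] -> ['a', 'd', 'c', 'e']
'd': index 1 in ['a', 'd', 'c', 'e'] -> ['d', 'a', 'c', 'e']
'e': index 3 in ['d', 'a', 'c', 'e'] -> ['e', 'd', 'a', 'c']
'a': index 2 in ['e', 'd', 'a', 'c'] -> ['a', 'e', 'd', 'c']
'a': index 0 in ['a', 'e', 'd', 'c'] -> ['a', 'e', 'd', 'c']
'a': index 0 in ['a', 'e', 'd', 'c'] -> ['a', 'e', 'd', 'c']
'a': index 0 in ['a', 'e', 'd', 'c'] -> ['a', 'e', 'd', 'c']


Output: [1, 1, 2, 1, 1, 3, 2, 0, 0, 0]


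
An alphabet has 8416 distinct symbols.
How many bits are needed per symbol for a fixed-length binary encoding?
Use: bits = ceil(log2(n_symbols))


log2(8416) = 13.0389
Bracket: 2^13 = 8192 < 8416 <= 2^14 = 16384
So ceil(log2(8416)) = 14

bits = ceil(log2(8416)) = ceil(13.0389) = 14 bits


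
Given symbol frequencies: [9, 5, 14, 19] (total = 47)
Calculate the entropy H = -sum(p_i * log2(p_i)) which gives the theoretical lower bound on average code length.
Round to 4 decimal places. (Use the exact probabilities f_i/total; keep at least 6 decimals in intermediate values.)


Per-symbol terms -p_i * log2(p_i) with p_i = f_i/47:
  p = 9/47 = 0.191489: log2(p) = -2.384664, -p*log2(p) = 0.456638
  p = 5/47 = 0.106383: log2(p) = -3.232661, -p*log2(p) = 0.343900
  p = 14/47 = 0.297872: log2(p) = -1.747234, -p*log2(p) = 0.520453
  p = 19/47 = 0.404255: log2(p) = -1.306661, -p*log2(p) = 0.528225
H = 0.456638 + 0.343900 + 0.520453 + 0.528225 = 1.849216

H = 1.8492 bits/symbol


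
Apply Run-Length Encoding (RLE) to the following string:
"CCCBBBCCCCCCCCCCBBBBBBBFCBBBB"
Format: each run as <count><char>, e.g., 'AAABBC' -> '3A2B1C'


Scanning runs left to right:
  i=0: run of 'C' x 3 -> '3C'
  i=3: run of 'B' x 3 -> '3B'
  i=6: run of 'C' x 10 -> '10C'
  i=16: run of 'B' x 7 -> '7B'
  i=23: run of 'F' x 1 -> '1F'
  i=24: run of 'C' x 1 -> '1C'
  i=25: run of 'B' x 4 -> '4B'

RLE = 3C3B10C7B1F1C4B


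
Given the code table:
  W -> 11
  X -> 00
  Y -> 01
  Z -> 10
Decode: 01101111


Decoding:
01 -> Y
10 -> Z
11 -> W
11 -> W


Result: YZWW


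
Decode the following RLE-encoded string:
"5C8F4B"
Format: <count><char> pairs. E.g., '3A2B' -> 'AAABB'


Expanding each <count><char> pair:
  5C -> 'CCCCC'
  8F -> 'FFFFFFFF'
  4B -> 'BBBB'

Decoded = CCCCCFFFFFFFFBBBB


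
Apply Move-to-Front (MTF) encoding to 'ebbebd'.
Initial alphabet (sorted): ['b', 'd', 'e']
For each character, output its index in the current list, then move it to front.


MTF encoding:
'e': index 2 in ['b', 'd', 'e'] -> ['e', 'b', 'd']
'b': index 1 in ['e', 'b', 'd'] -> ['b', 'e', 'd']
'b': index 0 in ['b', 'e', 'd'] -> ['b', 'e', 'd']
'e': index 1 in ['b', 'e', 'd'] -> ['e', 'b', 'd']
'b': index 1 in ['e', 'b', 'd'] -> ['b', 'e', 'd']
'd': index 2 in ['b', 'e', 'd'] -> ['d', 'b', 'e']


Output: [2, 1, 0, 1, 1, 2]


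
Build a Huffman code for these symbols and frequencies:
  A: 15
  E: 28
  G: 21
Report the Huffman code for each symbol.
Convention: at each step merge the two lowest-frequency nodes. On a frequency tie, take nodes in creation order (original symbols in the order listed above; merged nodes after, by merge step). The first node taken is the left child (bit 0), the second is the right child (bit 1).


Huffman tree construction:
Step 1: Merge A(15) + G(21) = 36
Step 2: Merge E(28) + (A+G)(36) = 64
Read each symbol's code off the tree from the root (left child = 0, right child = 1).

Codes:
  A: 10 (length 2)
  E: 0 (length 1)
  G: 11 (length 2)
Average code length: 100/64 = 1.5625 bits/symbol


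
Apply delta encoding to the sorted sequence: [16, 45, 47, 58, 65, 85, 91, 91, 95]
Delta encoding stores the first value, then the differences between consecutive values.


First value: 16
Deltas:
  45 - 16 = 29
  47 - 45 = 2
  58 - 47 = 11
  65 - 58 = 7
  85 - 65 = 20
  91 - 85 = 6
  91 - 91 = 0
  95 - 91 = 4


Delta encoded: [16, 29, 2, 11, 7, 20, 6, 0, 4]


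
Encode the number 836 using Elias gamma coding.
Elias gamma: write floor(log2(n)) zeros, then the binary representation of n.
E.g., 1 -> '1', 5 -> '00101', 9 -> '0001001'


num_bits = floor(log2(836)) + 1 = 10
leading_zeros = num_bits - 1 = 9
binary(836) = 1101000100

Elias gamma(836) = '000000000' + '1101000100' = 0000000001101000100 (19 bits)


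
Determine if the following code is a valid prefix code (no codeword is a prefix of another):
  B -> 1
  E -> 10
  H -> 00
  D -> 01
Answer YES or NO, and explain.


Checking each pair (does one codeword prefix another?):
  B='1' vs E='10': prefix -- VIOLATION

NO -- this is NOT a valid prefix code. B (1) is a prefix of E (10).


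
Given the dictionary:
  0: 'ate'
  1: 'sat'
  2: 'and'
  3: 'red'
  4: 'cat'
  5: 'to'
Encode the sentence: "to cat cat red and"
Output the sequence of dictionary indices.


Look up each word in the dictionary:
  'to' -> 5
  'cat' -> 4
  'cat' -> 4
  'red' -> 3
  'and' -> 2

Encoded: [5, 4, 4, 3, 2]


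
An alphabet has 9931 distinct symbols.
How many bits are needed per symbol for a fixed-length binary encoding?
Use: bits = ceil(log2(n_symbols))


log2(9931) = 13.2777
Bracket: 2^13 = 8192 < 9931 <= 2^14 = 16384
So ceil(log2(9931)) = 14

bits = ceil(log2(9931)) = ceil(13.2777) = 14 bits


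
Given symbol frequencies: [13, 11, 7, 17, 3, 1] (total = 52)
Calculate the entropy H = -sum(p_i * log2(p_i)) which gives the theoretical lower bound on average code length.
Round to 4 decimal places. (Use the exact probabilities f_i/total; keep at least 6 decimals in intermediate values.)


Per-symbol terms -p_i * log2(p_i) with p_i = f_i/52:
  p = 13/52 = 0.250000: log2(p) = -2.000000, -p*log2(p) = 0.500000
  p = 11/52 = 0.211538: log2(p) = -2.241008, -p*log2(p) = 0.474059
  p = 7/52 = 0.134615: log2(p) = -2.893085, -p*log2(p) = 0.389454
  p = 17/52 = 0.326923: log2(p) = -1.612977, -p*log2(p) = 0.527319
  p = 3/52 = 0.057692: log2(p) = -4.115477, -p*log2(p) = 0.237431
  p = 1/52 = 0.019231: log2(p) = -5.700440, -p*log2(p) = 0.109624
H = 0.500000 + 0.474059 + 0.389454 + 0.527319 + 0.237431 + 0.109624 = 2.237887

H = 2.2379 bits/symbol


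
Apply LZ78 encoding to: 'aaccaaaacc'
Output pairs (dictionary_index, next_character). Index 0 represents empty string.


LZ78 encoding steps:
Dictionary: {0: ''}
Step 1: w='' (idx 0), next='a' -> output (0, 'a'), add 'a' as idx 1
Step 2: w='a' (idx 1), next='c' -> output (1, 'c'), add 'ac' as idx 2
Step 3: w='' (idx 0), next='c' -> output (0, 'c'), add 'c' as idx 3
Step 4: w='a' (idx 1), next='a' -> output (1, 'a'), add 'aa' as idx 4
Step 5: w='aa' (idx 4), next='c' -> output (4, 'c'), add 'aac' as idx 5
Step 6: w='c' (idx 3), end of input -> output (3, '')


Encoded: [(0, 'a'), (1, 'c'), (0, 'c'), (1, 'a'), (4, 'c'), (3, '')]


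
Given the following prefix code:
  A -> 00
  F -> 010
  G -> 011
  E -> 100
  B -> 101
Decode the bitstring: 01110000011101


Decoding step by step:
Bits 011 -> G
Bits 100 -> E
Bits 00 -> A
Bits 011 -> G
Bits 101 -> B


Decoded message: GEAGB


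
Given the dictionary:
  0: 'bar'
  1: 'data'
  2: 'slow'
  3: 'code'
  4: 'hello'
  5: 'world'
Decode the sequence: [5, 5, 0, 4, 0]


Look up each index in the dictionary:
  5 -> 'world'
  5 -> 'world'
  0 -> 'bar'
  4 -> 'hello'
  0 -> 'bar'

Decoded: "world world bar hello bar"


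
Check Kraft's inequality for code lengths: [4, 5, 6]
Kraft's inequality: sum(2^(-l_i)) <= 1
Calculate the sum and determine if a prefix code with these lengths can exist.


Sum = 2^(-4) + 2^(-5) + 2^(-6)
    = 0.0625 + 0.03125 + 0.015625
    = 7/64 = 0.109375
Since 0.109375 <= 1, Kraft's inequality IS satisfied.
A prefix code with these lengths CAN exist.

Kraft sum = 0.109375. Satisfied.


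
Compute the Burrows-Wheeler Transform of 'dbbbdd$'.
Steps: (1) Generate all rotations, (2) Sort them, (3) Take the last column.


Rotations (sorted):
  0: $dbbbdd -> last char: d
  1: bbbdd$d -> last char: d
  2: bbdd$db -> last char: b
  3: bdd$dbb -> last char: b
  4: d$dbbbd -> last char: d
  5: dbbbdd$ -> last char: $
  6: dd$dbbb -> last char: b


BWT = ddbbd$b


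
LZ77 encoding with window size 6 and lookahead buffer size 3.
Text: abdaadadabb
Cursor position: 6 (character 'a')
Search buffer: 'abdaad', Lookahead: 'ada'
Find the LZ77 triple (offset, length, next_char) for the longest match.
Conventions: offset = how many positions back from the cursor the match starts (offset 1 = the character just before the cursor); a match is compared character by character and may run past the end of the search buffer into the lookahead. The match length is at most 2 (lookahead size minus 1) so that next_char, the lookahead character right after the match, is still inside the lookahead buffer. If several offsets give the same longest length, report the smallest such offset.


Try each offset into the search buffer:
  offset=1 (pos 5, char 'd'): match length 0
  offset=2 (pos 4, char 'a'): match length 2
  offset=3 (pos 3, char 'a'): match length 1
  offset=4 (pos 2, char 'd'): match length 0
  offset=5 (pos 1, char 'b'): match length 0
  offset=6 (pos 0, char 'a'): match length 1
Longest match has length 2 at offset 2.
next_char = character at position 6 + 2 = 8 -> 'a'

Best match: offset=2, length=2 (matching 'ad' starting at position 4)
LZ77 triple: (2, 2, 'a')


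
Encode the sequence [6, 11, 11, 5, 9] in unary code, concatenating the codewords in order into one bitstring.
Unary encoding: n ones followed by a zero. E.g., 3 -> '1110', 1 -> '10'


Encode each number as n ones followed by a terminating 0:
  6 -> 1111110 (7 bits)
  11 -> 111111111110 (12 bits)
  11 -> 111111111110 (12 bits)
  5 -> 111110 (6 bits)
  9 -> 1111111110 (10 bits)
Total length = 7 + 12 + 12 + 6 + 10 = 47 bits.

Unary([6, 11, 11, 5, 9]) = 11111101111111111101111111111101111101111111110 (47 bits)


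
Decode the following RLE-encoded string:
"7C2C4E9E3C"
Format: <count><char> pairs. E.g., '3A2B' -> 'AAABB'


Expanding each <count><char> pair:
  7C -> 'CCCCCCC'
  2C -> 'CC'
  4E -> 'EEEE'
  9E -> 'EEEEEEEEE'
  3C -> 'CCC'

Decoded = CCCCCCCCCEEEEEEEEEEEEECCC


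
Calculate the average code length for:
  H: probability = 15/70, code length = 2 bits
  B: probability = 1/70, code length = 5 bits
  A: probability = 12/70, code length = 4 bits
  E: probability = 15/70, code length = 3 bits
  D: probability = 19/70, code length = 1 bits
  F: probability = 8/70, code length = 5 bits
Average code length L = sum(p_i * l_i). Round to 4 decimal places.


Weighted contributions p_i * l_i:
  H: (15/70) * 2 = 30/70
  B: (1/70) * 5 = 5/70
  A: (12/70) * 4 = 48/70
  E: (15/70) * 3 = 45/70
  D: (19/70) * 1 = 19/70
  F: (8/70) * 5 = 40/70
Sum = (30 + 5 + 48 + 45 + 19 + 40)/70 = 187/70

L = 187/70 = 2.6714 bits/symbol


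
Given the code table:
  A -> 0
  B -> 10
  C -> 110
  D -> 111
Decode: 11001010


Decoding:
110 -> C
0 -> A
10 -> B
10 -> B


Result: CABB


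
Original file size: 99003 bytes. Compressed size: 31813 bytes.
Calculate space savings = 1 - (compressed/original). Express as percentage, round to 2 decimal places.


ratio = compressed/original = 31813/99003 = 0.321334
savings = 1 - ratio = 1 - 0.321334 = 0.678666
as a percentage: 0.678666 * 100 = 67.87%

Space savings = 1 - 31813/99003 = 67.87%


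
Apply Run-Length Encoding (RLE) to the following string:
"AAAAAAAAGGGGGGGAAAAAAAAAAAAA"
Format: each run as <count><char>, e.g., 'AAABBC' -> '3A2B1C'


Scanning runs left to right:
  i=0: run of 'A' x 8 -> '8A'
  i=8: run of 'G' x 7 -> '7G'
  i=15: run of 'A' x 13 -> '13A'

RLE = 8A7G13A


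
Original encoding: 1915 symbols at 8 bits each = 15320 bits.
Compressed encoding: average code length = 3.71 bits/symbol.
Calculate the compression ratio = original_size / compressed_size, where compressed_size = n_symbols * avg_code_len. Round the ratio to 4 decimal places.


original_size = n_symbols * orig_bits = 1915 * 8 = 15320 bits
compressed_size = n_symbols * avg_code_len = 1915 * 3.71 = 7104.65 bits
ratio = original_size / compressed_size = 15320 / 7104.65 = 2.1563

Compression ratio = 2.1563


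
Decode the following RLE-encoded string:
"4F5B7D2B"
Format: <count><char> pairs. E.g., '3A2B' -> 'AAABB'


Expanding each <count><char> pair:
  4F -> 'FFFF'
  5B -> 'BBBBB'
  7D -> 'DDDDDDD'
  2B -> 'BB'

Decoded = FFFFBBBBBDDDDDDDBB


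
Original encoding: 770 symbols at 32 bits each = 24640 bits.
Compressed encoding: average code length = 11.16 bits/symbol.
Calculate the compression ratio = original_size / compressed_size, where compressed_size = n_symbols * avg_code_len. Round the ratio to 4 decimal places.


original_size = n_symbols * orig_bits = 770 * 32 = 24640 bits
compressed_size = n_symbols * avg_code_len = 770 * 11.16 = 8593.2 bits
ratio = original_size / compressed_size = 24640 / 8593.2 = 2.8674

Compression ratio = 2.8674


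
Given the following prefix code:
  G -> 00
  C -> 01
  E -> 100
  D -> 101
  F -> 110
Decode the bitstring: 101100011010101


Decoding step by step:
Bits 101 -> D
Bits 100 -> E
Bits 01 -> C
Bits 101 -> D
Bits 01 -> C
Bits 01 -> C


Decoded message: DECDCC


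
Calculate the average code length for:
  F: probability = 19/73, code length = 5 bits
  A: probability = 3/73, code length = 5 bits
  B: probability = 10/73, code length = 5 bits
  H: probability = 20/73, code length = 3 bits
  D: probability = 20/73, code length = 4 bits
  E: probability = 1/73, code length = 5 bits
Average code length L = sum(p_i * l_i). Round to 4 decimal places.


Weighted contributions p_i * l_i:
  F: (19/73) * 5 = 95/73
  A: (3/73) * 5 = 15/73
  B: (10/73) * 5 = 50/73
  H: (20/73) * 3 = 60/73
  D: (20/73) * 4 = 80/73
  E: (1/73) * 5 = 5/73
Sum = (95 + 15 + 50 + 60 + 80 + 5)/73 = 305/73

L = 305/73 = 4.1781 bits/symbol
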